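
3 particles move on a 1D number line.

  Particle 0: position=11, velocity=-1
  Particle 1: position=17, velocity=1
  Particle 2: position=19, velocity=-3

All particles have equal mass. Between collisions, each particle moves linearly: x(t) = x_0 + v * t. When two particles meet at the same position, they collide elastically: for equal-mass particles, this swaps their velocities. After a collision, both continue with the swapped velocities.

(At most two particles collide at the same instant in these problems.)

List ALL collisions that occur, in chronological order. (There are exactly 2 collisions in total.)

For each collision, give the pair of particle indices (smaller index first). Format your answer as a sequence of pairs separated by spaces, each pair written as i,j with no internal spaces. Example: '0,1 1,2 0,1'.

Collision at t=1/2: particles 1 and 2 swap velocities; positions: p0=21/2 p1=35/2 p2=35/2; velocities now: v0=-1 v1=-3 v2=1
Collision at t=4: particles 0 and 1 swap velocities; positions: p0=7 p1=7 p2=21; velocities now: v0=-3 v1=-1 v2=1

Answer: 1,2 0,1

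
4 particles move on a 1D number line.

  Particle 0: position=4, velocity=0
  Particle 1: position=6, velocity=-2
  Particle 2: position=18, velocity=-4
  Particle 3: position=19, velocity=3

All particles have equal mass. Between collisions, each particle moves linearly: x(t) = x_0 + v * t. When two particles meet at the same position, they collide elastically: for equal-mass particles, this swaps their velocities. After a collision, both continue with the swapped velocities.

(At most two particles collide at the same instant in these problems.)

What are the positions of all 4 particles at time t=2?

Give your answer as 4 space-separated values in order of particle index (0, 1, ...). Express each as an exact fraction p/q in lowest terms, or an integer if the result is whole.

Collision at t=1: particles 0 and 1 swap velocities; positions: p0=4 p1=4 p2=14 p3=22; velocities now: v0=-2 v1=0 v2=-4 v3=3
Advance to t=2 (no further collisions before then); velocities: v0=-2 v1=0 v2=-4 v3=3; positions = 2 4 10 25

Answer: 2 4 10 25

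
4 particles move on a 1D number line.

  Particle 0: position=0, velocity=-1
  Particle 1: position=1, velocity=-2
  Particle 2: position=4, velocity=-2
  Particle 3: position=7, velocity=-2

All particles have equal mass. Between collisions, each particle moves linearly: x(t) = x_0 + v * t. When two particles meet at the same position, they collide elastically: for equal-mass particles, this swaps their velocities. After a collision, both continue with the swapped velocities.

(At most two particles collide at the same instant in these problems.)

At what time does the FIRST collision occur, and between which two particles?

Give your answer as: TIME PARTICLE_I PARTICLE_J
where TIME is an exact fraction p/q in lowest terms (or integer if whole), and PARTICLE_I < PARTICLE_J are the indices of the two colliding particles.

Answer: 1 0 1

Derivation:
Pair (0,1): pos 0,1 vel -1,-2 -> gap=1, closing at 1/unit, collide at t=1
Pair (1,2): pos 1,4 vel -2,-2 -> not approaching (rel speed 0 <= 0)
Pair (2,3): pos 4,7 vel -2,-2 -> not approaching (rel speed 0 <= 0)
Earliest collision: t=1 between 0 and 1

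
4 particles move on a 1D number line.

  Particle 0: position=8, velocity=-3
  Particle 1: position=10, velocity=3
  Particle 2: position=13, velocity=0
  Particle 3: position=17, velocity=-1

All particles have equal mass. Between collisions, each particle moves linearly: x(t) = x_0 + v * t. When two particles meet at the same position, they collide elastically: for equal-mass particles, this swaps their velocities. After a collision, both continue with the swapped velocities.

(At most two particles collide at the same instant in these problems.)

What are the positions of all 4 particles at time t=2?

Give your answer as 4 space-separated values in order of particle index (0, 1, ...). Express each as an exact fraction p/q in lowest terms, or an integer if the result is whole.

Answer: 2 13 15 16

Derivation:
Collision at t=1: particles 1 and 2 swap velocities; positions: p0=5 p1=13 p2=13 p3=16; velocities now: v0=-3 v1=0 v2=3 v3=-1
Collision at t=7/4: particles 2 and 3 swap velocities; positions: p0=11/4 p1=13 p2=61/4 p3=61/4; velocities now: v0=-3 v1=0 v2=-1 v3=3
Advance to t=2 (no further collisions before then); velocities: v0=-3 v1=0 v2=-1 v3=3; positions = 2 13 15 16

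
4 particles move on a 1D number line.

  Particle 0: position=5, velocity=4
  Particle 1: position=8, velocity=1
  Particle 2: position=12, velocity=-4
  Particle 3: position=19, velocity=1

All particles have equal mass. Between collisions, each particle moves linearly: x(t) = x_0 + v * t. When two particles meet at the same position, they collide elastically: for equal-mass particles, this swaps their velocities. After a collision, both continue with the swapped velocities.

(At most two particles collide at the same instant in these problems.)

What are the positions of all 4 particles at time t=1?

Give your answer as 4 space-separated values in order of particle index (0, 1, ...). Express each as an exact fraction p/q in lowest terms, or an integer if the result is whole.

Collision at t=4/5: particles 1 and 2 swap velocities; positions: p0=41/5 p1=44/5 p2=44/5 p3=99/5; velocities now: v0=4 v1=-4 v2=1 v3=1
Collision at t=7/8: particles 0 and 1 swap velocities; positions: p0=17/2 p1=17/2 p2=71/8 p3=159/8; velocities now: v0=-4 v1=4 v2=1 v3=1
Collision at t=1: particles 1 and 2 swap velocities; positions: p0=8 p1=9 p2=9 p3=20; velocities now: v0=-4 v1=1 v2=4 v3=1
Advance to t=1 (no further collisions before then); velocities: v0=-4 v1=1 v2=4 v3=1; positions = 8 9 9 20

Answer: 8 9 9 20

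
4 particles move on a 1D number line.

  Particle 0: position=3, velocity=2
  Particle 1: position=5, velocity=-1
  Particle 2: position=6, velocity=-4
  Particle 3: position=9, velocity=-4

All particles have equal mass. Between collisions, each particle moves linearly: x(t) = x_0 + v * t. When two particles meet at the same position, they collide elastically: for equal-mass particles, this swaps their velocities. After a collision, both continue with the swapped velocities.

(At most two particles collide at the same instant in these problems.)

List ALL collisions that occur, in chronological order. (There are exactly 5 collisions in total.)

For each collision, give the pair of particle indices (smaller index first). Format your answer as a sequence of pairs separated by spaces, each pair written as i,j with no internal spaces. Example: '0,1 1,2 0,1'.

Answer: 1,2 0,1 1,2 2,3 1,2

Derivation:
Collision at t=1/3: particles 1 and 2 swap velocities; positions: p0=11/3 p1=14/3 p2=14/3 p3=23/3; velocities now: v0=2 v1=-4 v2=-1 v3=-4
Collision at t=1/2: particles 0 and 1 swap velocities; positions: p0=4 p1=4 p2=9/2 p3=7; velocities now: v0=-4 v1=2 v2=-1 v3=-4
Collision at t=2/3: particles 1 and 2 swap velocities; positions: p0=10/3 p1=13/3 p2=13/3 p3=19/3; velocities now: v0=-4 v1=-1 v2=2 v3=-4
Collision at t=1: particles 2 and 3 swap velocities; positions: p0=2 p1=4 p2=5 p3=5; velocities now: v0=-4 v1=-1 v2=-4 v3=2
Collision at t=4/3: particles 1 and 2 swap velocities; positions: p0=2/3 p1=11/3 p2=11/3 p3=17/3; velocities now: v0=-4 v1=-4 v2=-1 v3=2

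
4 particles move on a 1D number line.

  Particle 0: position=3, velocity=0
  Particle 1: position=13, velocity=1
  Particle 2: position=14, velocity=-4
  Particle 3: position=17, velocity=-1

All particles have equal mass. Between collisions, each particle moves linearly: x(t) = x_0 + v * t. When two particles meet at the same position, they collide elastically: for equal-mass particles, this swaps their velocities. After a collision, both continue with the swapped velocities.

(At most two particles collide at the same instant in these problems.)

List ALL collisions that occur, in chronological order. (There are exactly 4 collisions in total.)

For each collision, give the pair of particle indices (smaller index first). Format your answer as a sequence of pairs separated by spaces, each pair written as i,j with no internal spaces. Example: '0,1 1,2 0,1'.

Collision at t=1/5: particles 1 and 2 swap velocities; positions: p0=3 p1=66/5 p2=66/5 p3=84/5; velocities now: v0=0 v1=-4 v2=1 v3=-1
Collision at t=2: particles 2 and 3 swap velocities; positions: p0=3 p1=6 p2=15 p3=15; velocities now: v0=0 v1=-4 v2=-1 v3=1
Collision at t=11/4: particles 0 and 1 swap velocities; positions: p0=3 p1=3 p2=57/4 p3=63/4; velocities now: v0=-4 v1=0 v2=-1 v3=1
Collision at t=14: particles 1 and 2 swap velocities; positions: p0=-42 p1=3 p2=3 p3=27; velocities now: v0=-4 v1=-1 v2=0 v3=1

Answer: 1,2 2,3 0,1 1,2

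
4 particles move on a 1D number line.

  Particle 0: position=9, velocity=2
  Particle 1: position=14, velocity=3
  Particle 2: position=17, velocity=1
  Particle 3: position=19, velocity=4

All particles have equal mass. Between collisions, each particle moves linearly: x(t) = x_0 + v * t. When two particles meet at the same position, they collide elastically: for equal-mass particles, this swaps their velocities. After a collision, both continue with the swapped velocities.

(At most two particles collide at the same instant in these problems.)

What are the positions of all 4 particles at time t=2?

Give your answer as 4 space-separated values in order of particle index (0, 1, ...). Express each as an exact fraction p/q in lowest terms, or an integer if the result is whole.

Answer: 13 19 20 27

Derivation:
Collision at t=3/2: particles 1 and 2 swap velocities; positions: p0=12 p1=37/2 p2=37/2 p3=25; velocities now: v0=2 v1=1 v2=3 v3=4
Advance to t=2 (no further collisions before then); velocities: v0=2 v1=1 v2=3 v3=4; positions = 13 19 20 27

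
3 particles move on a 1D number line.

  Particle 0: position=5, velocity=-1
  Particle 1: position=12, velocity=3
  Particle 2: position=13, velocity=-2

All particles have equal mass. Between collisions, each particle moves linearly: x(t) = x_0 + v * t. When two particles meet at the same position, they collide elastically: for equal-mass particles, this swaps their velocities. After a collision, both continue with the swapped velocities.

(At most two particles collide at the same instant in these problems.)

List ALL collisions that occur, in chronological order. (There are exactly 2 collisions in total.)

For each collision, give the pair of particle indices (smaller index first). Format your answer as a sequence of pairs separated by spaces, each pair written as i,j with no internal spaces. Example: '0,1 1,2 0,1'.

Collision at t=1/5: particles 1 and 2 swap velocities; positions: p0=24/5 p1=63/5 p2=63/5; velocities now: v0=-1 v1=-2 v2=3
Collision at t=8: particles 0 and 1 swap velocities; positions: p0=-3 p1=-3 p2=36; velocities now: v0=-2 v1=-1 v2=3

Answer: 1,2 0,1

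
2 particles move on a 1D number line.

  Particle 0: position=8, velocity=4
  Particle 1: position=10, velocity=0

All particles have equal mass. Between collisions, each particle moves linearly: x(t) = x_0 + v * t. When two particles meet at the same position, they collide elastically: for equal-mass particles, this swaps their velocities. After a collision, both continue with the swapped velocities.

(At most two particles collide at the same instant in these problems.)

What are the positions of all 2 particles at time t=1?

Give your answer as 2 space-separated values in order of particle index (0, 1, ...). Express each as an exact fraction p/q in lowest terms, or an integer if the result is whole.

Collision at t=1/2: particles 0 and 1 swap velocities; positions: p0=10 p1=10; velocities now: v0=0 v1=4
Advance to t=1 (no further collisions before then); velocities: v0=0 v1=4; positions = 10 12

Answer: 10 12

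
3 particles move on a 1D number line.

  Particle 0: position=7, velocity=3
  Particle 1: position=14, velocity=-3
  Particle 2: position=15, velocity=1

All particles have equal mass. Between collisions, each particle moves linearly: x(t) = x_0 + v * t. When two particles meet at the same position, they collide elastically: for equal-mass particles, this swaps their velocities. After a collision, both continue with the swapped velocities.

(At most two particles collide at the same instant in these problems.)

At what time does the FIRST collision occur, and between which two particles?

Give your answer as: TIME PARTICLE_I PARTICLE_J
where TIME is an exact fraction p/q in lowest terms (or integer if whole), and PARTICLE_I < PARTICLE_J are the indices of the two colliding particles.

Answer: 7/6 0 1

Derivation:
Pair (0,1): pos 7,14 vel 3,-3 -> gap=7, closing at 6/unit, collide at t=7/6
Pair (1,2): pos 14,15 vel -3,1 -> not approaching (rel speed -4 <= 0)
Earliest collision: t=7/6 between 0 and 1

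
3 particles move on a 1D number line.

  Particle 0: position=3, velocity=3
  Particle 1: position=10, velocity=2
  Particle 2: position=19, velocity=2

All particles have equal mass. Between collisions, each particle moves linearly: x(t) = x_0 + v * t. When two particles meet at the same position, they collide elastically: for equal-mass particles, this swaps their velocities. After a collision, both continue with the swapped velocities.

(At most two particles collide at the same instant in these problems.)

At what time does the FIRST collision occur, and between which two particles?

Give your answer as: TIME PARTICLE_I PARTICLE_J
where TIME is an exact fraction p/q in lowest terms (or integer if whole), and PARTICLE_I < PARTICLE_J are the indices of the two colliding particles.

Pair (0,1): pos 3,10 vel 3,2 -> gap=7, closing at 1/unit, collide at t=7
Pair (1,2): pos 10,19 vel 2,2 -> not approaching (rel speed 0 <= 0)
Earliest collision: t=7 between 0 and 1

Answer: 7 0 1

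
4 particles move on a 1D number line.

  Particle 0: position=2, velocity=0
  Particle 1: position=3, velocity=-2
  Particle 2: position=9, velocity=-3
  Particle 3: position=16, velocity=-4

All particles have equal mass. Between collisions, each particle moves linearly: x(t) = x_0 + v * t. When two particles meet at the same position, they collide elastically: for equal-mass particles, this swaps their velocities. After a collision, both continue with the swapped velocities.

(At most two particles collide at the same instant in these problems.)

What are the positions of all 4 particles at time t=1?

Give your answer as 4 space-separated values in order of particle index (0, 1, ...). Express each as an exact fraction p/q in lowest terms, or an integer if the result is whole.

Collision at t=1/2: particles 0 and 1 swap velocities; positions: p0=2 p1=2 p2=15/2 p3=14; velocities now: v0=-2 v1=0 v2=-3 v3=-4
Advance to t=1 (no further collisions before then); velocities: v0=-2 v1=0 v2=-3 v3=-4; positions = 1 2 6 12

Answer: 1 2 6 12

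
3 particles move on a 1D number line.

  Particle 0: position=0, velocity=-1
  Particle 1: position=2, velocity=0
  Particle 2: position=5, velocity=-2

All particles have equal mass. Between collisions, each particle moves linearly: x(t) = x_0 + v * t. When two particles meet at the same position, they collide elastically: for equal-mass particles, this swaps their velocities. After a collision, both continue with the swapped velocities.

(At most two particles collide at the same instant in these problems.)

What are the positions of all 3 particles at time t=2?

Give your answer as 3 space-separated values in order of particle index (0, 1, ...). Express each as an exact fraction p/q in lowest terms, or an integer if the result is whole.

Answer: -2 1 2

Derivation:
Collision at t=3/2: particles 1 and 2 swap velocities; positions: p0=-3/2 p1=2 p2=2; velocities now: v0=-1 v1=-2 v2=0
Advance to t=2 (no further collisions before then); velocities: v0=-1 v1=-2 v2=0; positions = -2 1 2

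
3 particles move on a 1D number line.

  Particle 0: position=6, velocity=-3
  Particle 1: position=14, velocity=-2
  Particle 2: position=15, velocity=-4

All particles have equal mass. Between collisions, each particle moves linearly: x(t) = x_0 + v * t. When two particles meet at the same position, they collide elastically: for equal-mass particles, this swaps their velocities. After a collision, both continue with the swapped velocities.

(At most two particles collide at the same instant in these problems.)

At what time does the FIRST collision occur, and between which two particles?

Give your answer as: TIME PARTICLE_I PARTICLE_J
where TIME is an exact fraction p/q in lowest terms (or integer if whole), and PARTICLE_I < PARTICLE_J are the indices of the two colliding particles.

Answer: 1/2 1 2

Derivation:
Pair (0,1): pos 6,14 vel -3,-2 -> not approaching (rel speed -1 <= 0)
Pair (1,2): pos 14,15 vel -2,-4 -> gap=1, closing at 2/unit, collide at t=1/2
Earliest collision: t=1/2 between 1 and 2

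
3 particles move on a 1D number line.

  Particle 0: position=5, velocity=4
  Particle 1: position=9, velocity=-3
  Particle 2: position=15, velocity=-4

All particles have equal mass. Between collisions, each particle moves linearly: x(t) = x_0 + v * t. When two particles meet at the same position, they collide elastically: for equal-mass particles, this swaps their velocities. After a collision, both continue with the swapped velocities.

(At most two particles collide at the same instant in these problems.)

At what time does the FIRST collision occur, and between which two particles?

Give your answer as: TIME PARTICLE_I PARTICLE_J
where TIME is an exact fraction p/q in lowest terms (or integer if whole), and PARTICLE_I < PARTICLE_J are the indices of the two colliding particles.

Answer: 4/7 0 1

Derivation:
Pair (0,1): pos 5,9 vel 4,-3 -> gap=4, closing at 7/unit, collide at t=4/7
Pair (1,2): pos 9,15 vel -3,-4 -> gap=6, closing at 1/unit, collide at t=6
Earliest collision: t=4/7 between 0 and 1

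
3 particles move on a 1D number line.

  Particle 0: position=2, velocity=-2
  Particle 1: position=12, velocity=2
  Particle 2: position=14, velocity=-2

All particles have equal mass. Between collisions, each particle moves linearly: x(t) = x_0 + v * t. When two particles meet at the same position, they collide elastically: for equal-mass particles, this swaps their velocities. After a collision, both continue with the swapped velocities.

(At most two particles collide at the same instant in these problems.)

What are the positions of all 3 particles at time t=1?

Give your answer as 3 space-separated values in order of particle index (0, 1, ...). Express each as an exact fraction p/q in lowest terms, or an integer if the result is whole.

Answer: 0 12 14

Derivation:
Collision at t=1/2: particles 1 and 2 swap velocities; positions: p0=1 p1=13 p2=13; velocities now: v0=-2 v1=-2 v2=2
Advance to t=1 (no further collisions before then); velocities: v0=-2 v1=-2 v2=2; positions = 0 12 14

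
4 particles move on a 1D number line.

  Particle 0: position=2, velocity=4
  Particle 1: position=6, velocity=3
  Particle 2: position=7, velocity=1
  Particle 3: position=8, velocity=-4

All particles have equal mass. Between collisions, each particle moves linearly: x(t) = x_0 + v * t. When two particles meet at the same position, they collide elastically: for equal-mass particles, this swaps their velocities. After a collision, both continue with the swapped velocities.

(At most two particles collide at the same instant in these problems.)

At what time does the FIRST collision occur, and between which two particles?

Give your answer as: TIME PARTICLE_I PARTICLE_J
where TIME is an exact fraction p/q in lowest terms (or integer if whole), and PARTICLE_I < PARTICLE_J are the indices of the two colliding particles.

Answer: 1/5 2 3

Derivation:
Pair (0,1): pos 2,6 vel 4,3 -> gap=4, closing at 1/unit, collide at t=4
Pair (1,2): pos 6,7 vel 3,1 -> gap=1, closing at 2/unit, collide at t=1/2
Pair (2,3): pos 7,8 vel 1,-4 -> gap=1, closing at 5/unit, collide at t=1/5
Earliest collision: t=1/5 between 2 and 3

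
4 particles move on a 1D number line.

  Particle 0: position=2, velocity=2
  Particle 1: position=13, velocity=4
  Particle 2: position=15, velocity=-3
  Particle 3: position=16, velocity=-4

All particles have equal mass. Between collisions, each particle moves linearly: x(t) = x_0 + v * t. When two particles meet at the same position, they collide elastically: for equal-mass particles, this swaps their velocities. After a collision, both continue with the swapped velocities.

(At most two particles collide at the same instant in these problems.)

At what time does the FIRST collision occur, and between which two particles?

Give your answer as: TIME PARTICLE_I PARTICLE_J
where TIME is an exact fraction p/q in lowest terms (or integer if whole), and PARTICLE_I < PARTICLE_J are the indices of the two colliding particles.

Pair (0,1): pos 2,13 vel 2,4 -> not approaching (rel speed -2 <= 0)
Pair (1,2): pos 13,15 vel 4,-3 -> gap=2, closing at 7/unit, collide at t=2/7
Pair (2,3): pos 15,16 vel -3,-4 -> gap=1, closing at 1/unit, collide at t=1
Earliest collision: t=2/7 between 1 and 2

Answer: 2/7 1 2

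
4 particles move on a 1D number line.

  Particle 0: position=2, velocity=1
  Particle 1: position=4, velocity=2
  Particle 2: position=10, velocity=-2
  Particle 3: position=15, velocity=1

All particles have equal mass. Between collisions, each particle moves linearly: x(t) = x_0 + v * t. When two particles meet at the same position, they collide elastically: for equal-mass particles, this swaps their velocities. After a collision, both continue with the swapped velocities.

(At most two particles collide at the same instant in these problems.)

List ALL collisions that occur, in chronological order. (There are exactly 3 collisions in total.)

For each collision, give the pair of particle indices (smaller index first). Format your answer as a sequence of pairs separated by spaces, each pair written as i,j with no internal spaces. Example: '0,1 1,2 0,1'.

Collision at t=3/2: particles 1 and 2 swap velocities; positions: p0=7/2 p1=7 p2=7 p3=33/2; velocities now: v0=1 v1=-2 v2=2 v3=1
Collision at t=8/3: particles 0 and 1 swap velocities; positions: p0=14/3 p1=14/3 p2=28/3 p3=53/3; velocities now: v0=-2 v1=1 v2=2 v3=1
Collision at t=11: particles 2 and 3 swap velocities; positions: p0=-12 p1=13 p2=26 p3=26; velocities now: v0=-2 v1=1 v2=1 v3=2

Answer: 1,2 0,1 2,3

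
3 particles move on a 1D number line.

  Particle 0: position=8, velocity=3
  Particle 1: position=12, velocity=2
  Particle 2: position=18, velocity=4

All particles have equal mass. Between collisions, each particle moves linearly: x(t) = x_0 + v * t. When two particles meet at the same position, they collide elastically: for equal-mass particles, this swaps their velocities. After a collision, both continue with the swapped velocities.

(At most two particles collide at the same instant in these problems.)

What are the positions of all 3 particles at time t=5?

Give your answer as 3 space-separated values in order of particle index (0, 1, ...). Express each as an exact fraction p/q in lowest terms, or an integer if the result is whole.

Answer: 22 23 38

Derivation:
Collision at t=4: particles 0 and 1 swap velocities; positions: p0=20 p1=20 p2=34; velocities now: v0=2 v1=3 v2=4
Advance to t=5 (no further collisions before then); velocities: v0=2 v1=3 v2=4; positions = 22 23 38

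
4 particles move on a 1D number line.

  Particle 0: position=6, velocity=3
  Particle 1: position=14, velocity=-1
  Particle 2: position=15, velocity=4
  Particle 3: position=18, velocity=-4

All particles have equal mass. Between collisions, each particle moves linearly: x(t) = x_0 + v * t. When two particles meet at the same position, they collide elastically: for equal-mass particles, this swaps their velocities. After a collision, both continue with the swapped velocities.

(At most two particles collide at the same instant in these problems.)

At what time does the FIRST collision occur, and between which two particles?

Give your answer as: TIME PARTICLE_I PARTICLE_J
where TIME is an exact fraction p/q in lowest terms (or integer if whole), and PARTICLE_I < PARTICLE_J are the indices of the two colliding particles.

Pair (0,1): pos 6,14 vel 3,-1 -> gap=8, closing at 4/unit, collide at t=2
Pair (1,2): pos 14,15 vel -1,4 -> not approaching (rel speed -5 <= 0)
Pair (2,3): pos 15,18 vel 4,-4 -> gap=3, closing at 8/unit, collide at t=3/8
Earliest collision: t=3/8 between 2 and 3

Answer: 3/8 2 3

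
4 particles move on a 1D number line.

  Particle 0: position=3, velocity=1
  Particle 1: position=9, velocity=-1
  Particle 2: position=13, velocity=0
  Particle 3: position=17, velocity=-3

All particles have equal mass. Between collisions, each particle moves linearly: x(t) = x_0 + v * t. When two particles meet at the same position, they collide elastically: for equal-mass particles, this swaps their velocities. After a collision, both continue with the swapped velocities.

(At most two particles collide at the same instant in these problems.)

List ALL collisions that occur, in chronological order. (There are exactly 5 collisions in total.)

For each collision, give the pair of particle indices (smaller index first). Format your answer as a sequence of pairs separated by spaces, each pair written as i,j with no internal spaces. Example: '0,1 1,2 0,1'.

Collision at t=4/3: particles 2 and 3 swap velocities; positions: p0=13/3 p1=23/3 p2=13 p3=13; velocities now: v0=1 v1=-1 v2=-3 v3=0
Collision at t=3: particles 0 and 1 swap velocities; positions: p0=6 p1=6 p2=8 p3=13; velocities now: v0=-1 v1=1 v2=-3 v3=0
Collision at t=7/2: particles 1 and 2 swap velocities; positions: p0=11/2 p1=13/2 p2=13/2 p3=13; velocities now: v0=-1 v1=-3 v2=1 v3=0
Collision at t=4: particles 0 and 1 swap velocities; positions: p0=5 p1=5 p2=7 p3=13; velocities now: v0=-3 v1=-1 v2=1 v3=0
Collision at t=10: particles 2 and 3 swap velocities; positions: p0=-13 p1=-1 p2=13 p3=13; velocities now: v0=-3 v1=-1 v2=0 v3=1

Answer: 2,3 0,1 1,2 0,1 2,3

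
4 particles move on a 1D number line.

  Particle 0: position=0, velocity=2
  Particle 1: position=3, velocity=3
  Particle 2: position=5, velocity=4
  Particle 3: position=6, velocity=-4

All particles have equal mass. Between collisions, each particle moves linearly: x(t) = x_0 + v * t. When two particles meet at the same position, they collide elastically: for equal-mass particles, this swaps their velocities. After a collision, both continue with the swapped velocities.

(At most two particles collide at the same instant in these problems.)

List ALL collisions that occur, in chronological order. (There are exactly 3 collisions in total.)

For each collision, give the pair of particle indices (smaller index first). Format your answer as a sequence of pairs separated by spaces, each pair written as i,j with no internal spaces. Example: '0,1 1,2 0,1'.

Answer: 2,3 1,2 0,1

Derivation:
Collision at t=1/8: particles 2 and 3 swap velocities; positions: p0=1/4 p1=27/8 p2=11/2 p3=11/2; velocities now: v0=2 v1=3 v2=-4 v3=4
Collision at t=3/7: particles 1 and 2 swap velocities; positions: p0=6/7 p1=30/7 p2=30/7 p3=47/7; velocities now: v0=2 v1=-4 v2=3 v3=4
Collision at t=1: particles 0 and 1 swap velocities; positions: p0=2 p1=2 p2=6 p3=9; velocities now: v0=-4 v1=2 v2=3 v3=4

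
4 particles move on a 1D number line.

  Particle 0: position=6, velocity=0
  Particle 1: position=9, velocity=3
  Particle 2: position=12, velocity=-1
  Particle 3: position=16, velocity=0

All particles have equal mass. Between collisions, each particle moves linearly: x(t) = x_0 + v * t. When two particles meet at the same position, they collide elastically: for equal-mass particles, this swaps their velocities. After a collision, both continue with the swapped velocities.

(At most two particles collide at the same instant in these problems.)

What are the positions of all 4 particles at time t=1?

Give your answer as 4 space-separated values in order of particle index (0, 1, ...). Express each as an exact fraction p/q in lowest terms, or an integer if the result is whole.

Collision at t=3/4: particles 1 and 2 swap velocities; positions: p0=6 p1=45/4 p2=45/4 p3=16; velocities now: v0=0 v1=-1 v2=3 v3=0
Advance to t=1 (no further collisions before then); velocities: v0=0 v1=-1 v2=3 v3=0; positions = 6 11 12 16

Answer: 6 11 12 16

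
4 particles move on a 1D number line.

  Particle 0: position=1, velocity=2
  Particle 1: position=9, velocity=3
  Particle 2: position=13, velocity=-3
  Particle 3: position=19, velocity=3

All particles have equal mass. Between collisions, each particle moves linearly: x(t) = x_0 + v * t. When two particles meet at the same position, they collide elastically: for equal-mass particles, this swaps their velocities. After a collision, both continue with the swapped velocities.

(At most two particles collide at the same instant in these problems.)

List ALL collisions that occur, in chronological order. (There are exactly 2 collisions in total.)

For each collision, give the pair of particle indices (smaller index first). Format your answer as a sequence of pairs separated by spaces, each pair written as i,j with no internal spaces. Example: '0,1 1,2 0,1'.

Answer: 1,2 0,1

Derivation:
Collision at t=2/3: particles 1 and 2 swap velocities; positions: p0=7/3 p1=11 p2=11 p3=21; velocities now: v0=2 v1=-3 v2=3 v3=3
Collision at t=12/5: particles 0 and 1 swap velocities; positions: p0=29/5 p1=29/5 p2=81/5 p3=131/5; velocities now: v0=-3 v1=2 v2=3 v3=3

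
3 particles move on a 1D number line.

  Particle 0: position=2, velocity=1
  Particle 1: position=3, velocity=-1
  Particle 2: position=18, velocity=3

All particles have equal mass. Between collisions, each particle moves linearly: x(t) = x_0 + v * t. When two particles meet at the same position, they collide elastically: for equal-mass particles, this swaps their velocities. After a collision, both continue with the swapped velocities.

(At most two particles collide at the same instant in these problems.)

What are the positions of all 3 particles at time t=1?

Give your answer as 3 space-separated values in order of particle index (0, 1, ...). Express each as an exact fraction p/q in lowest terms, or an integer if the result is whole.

Answer: 2 3 21

Derivation:
Collision at t=1/2: particles 0 and 1 swap velocities; positions: p0=5/2 p1=5/2 p2=39/2; velocities now: v0=-1 v1=1 v2=3
Advance to t=1 (no further collisions before then); velocities: v0=-1 v1=1 v2=3; positions = 2 3 21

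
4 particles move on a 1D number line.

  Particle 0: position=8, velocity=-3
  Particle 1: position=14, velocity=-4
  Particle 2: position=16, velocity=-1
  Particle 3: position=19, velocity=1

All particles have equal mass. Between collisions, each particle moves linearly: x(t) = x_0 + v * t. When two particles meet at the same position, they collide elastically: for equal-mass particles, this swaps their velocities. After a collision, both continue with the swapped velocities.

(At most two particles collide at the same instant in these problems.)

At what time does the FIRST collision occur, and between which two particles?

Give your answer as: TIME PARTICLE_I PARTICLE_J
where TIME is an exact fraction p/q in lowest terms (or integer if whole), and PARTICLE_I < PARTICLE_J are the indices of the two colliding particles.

Pair (0,1): pos 8,14 vel -3,-4 -> gap=6, closing at 1/unit, collide at t=6
Pair (1,2): pos 14,16 vel -4,-1 -> not approaching (rel speed -3 <= 0)
Pair (2,3): pos 16,19 vel -1,1 -> not approaching (rel speed -2 <= 0)
Earliest collision: t=6 between 0 and 1

Answer: 6 0 1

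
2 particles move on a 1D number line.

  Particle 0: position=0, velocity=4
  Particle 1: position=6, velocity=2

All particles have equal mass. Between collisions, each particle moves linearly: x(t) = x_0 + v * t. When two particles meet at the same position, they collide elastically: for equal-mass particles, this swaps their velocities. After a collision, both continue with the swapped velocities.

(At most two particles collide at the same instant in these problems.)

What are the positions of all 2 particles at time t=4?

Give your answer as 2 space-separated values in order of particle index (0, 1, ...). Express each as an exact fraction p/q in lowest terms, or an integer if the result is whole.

Answer: 14 16

Derivation:
Collision at t=3: particles 0 and 1 swap velocities; positions: p0=12 p1=12; velocities now: v0=2 v1=4
Advance to t=4 (no further collisions before then); velocities: v0=2 v1=4; positions = 14 16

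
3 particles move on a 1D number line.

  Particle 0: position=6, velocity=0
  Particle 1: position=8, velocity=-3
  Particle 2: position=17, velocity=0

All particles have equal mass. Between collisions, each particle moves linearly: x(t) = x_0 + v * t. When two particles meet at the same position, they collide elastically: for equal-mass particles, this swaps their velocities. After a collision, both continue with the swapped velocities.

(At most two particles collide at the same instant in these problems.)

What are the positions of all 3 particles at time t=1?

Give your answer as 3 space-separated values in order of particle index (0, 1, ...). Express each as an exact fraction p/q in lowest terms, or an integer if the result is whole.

Answer: 5 6 17

Derivation:
Collision at t=2/3: particles 0 and 1 swap velocities; positions: p0=6 p1=6 p2=17; velocities now: v0=-3 v1=0 v2=0
Advance to t=1 (no further collisions before then); velocities: v0=-3 v1=0 v2=0; positions = 5 6 17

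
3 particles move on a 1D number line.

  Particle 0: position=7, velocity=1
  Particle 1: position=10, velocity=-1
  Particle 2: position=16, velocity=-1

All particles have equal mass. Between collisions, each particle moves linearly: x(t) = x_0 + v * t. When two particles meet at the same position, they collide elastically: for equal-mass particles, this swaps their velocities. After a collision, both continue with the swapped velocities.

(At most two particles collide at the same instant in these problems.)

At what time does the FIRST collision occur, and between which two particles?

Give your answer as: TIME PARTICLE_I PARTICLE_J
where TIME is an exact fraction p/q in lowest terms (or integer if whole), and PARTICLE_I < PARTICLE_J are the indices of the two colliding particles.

Pair (0,1): pos 7,10 vel 1,-1 -> gap=3, closing at 2/unit, collide at t=3/2
Pair (1,2): pos 10,16 vel -1,-1 -> not approaching (rel speed 0 <= 0)
Earliest collision: t=3/2 between 0 and 1

Answer: 3/2 0 1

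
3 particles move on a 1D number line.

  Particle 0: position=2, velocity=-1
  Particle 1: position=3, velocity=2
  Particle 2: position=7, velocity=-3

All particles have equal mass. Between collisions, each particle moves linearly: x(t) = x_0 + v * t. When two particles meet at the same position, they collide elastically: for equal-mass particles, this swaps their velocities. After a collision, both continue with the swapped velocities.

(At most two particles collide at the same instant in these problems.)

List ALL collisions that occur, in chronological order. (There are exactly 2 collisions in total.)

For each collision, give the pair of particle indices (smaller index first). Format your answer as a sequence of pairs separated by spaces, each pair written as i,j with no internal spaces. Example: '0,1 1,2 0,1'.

Collision at t=4/5: particles 1 and 2 swap velocities; positions: p0=6/5 p1=23/5 p2=23/5; velocities now: v0=-1 v1=-3 v2=2
Collision at t=5/2: particles 0 and 1 swap velocities; positions: p0=-1/2 p1=-1/2 p2=8; velocities now: v0=-3 v1=-1 v2=2

Answer: 1,2 0,1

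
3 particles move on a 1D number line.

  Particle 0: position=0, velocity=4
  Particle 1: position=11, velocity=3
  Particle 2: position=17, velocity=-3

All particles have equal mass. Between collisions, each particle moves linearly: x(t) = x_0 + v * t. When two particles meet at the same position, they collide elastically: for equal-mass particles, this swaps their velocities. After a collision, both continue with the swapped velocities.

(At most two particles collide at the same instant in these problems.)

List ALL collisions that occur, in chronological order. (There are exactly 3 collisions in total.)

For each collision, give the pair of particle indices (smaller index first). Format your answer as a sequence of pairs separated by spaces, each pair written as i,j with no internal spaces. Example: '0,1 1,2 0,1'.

Collision at t=1: particles 1 and 2 swap velocities; positions: p0=4 p1=14 p2=14; velocities now: v0=4 v1=-3 v2=3
Collision at t=17/7: particles 0 and 1 swap velocities; positions: p0=68/7 p1=68/7 p2=128/7; velocities now: v0=-3 v1=4 v2=3
Collision at t=11: particles 1 and 2 swap velocities; positions: p0=-16 p1=44 p2=44; velocities now: v0=-3 v1=3 v2=4

Answer: 1,2 0,1 1,2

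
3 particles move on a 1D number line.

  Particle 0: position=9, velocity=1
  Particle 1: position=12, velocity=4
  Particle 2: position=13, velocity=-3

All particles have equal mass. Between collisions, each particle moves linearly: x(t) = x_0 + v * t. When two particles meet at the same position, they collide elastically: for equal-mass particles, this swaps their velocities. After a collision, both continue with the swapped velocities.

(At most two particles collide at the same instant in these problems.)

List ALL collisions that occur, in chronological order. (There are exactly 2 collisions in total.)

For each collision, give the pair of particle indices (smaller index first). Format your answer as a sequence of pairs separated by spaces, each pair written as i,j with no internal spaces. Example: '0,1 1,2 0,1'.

Collision at t=1/7: particles 1 and 2 swap velocities; positions: p0=64/7 p1=88/7 p2=88/7; velocities now: v0=1 v1=-3 v2=4
Collision at t=1: particles 0 and 1 swap velocities; positions: p0=10 p1=10 p2=16; velocities now: v0=-3 v1=1 v2=4

Answer: 1,2 0,1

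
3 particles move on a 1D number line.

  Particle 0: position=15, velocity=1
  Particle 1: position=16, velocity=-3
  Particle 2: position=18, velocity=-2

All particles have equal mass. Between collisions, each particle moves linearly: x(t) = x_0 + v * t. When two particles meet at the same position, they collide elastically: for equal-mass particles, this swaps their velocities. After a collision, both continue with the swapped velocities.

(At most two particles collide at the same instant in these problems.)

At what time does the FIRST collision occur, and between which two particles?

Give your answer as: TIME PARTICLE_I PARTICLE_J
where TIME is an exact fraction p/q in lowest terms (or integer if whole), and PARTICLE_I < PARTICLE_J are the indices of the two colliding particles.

Pair (0,1): pos 15,16 vel 1,-3 -> gap=1, closing at 4/unit, collide at t=1/4
Pair (1,2): pos 16,18 vel -3,-2 -> not approaching (rel speed -1 <= 0)
Earliest collision: t=1/4 between 0 and 1

Answer: 1/4 0 1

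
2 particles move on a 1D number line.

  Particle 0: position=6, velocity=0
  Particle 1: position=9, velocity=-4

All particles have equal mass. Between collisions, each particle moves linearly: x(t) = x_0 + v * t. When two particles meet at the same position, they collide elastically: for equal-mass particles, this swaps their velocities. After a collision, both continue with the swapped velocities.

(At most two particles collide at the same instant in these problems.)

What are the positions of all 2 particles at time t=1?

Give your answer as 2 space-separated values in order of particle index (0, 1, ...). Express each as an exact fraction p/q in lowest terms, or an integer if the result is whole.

Collision at t=3/4: particles 0 and 1 swap velocities; positions: p0=6 p1=6; velocities now: v0=-4 v1=0
Advance to t=1 (no further collisions before then); velocities: v0=-4 v1=0; positions = 5 6

Answer: 5 6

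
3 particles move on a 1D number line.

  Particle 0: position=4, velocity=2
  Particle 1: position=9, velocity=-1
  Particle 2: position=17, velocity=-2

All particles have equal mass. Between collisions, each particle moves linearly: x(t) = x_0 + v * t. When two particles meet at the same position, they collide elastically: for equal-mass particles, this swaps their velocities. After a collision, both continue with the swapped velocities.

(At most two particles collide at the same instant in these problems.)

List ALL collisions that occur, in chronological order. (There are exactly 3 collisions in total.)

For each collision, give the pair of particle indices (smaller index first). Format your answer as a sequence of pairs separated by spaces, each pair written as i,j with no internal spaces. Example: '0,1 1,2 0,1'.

Answer: 0,1 1,2 0,1

Derivation:
Collision at t=5/3: particles 0 and 1 swap velocities; positions: p0=22/3 p1=22/3 p2=41/3; velocities now: v0=-1 v1=2 v2=-2
Collision at t=13/4: particles 1 and 2 swap velocities; positions: p0=23/4 p1=21/2 p2=21/2; velocities now: v0=-1 v1=-2 v2=2
Collision at t=8: particles 0 and 1 swap velocities; positions: p0=1 p1=1 p2=20; velocities now: v0=-2 v1=-1 v2=2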